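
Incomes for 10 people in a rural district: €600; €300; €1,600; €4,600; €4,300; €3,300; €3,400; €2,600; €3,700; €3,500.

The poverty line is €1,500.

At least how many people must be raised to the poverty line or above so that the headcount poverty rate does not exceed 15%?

1

2 of the 10 people are poor, so H = 2/10 = 0.200.
A headcount ratio of at most 15% allows at most ⌊0.15 × 10⌋ = 1 poor people.
So at least 2 − 1 = 1 must be lifted.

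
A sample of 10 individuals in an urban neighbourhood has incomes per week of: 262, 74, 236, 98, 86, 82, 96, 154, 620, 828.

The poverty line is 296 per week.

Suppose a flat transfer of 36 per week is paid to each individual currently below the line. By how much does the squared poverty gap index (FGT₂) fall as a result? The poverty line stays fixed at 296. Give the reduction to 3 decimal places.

0.093

Before: below the line — 74, 82, 86, 96, 98, 154, 236, 262; squared poverty gap index (FGT₂) = 0.27769.
After the 36 transfer: below the line — 110, 118, 122, 132, 134, 190, 272; squared poverty gap index (FGT₂) = 0.18434.
Reduction = 0.27769 − 0.18434 = 0.093.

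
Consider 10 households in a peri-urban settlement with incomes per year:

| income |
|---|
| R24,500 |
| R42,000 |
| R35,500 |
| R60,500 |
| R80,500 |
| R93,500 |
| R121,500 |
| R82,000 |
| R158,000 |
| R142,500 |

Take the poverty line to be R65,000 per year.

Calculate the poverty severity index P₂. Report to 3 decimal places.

0.072

Incomes under z: R24,500, R35,500, R42,000, R60,500 (q = 4 of N = 10).
Relative gaps: (65000−24500)/65000 = 0.6231; (65000−35500)/65000 = 0.4538; (65000−42000)/65000 = 0.3538; (65000−60500)/65000 = 0.0692.
Squared: 0.3882; 0.2060; 0.1252; 0.0048.
Sum = 0.724201; P₂ = 0.724201 / 10 = 0.072.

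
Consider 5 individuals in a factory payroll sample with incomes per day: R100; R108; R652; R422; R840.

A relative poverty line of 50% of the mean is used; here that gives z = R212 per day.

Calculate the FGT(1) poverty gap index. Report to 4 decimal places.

0.2038

Incomes under z: R100, R108 (q = 2 of N = 5).
Relative gaps: (212−100)/212 = 0.5283; (212−108)/212 = 0.4906.
Σ = 1.018868. Dividing by the full population N = 5 gives P₁ = 0.2038.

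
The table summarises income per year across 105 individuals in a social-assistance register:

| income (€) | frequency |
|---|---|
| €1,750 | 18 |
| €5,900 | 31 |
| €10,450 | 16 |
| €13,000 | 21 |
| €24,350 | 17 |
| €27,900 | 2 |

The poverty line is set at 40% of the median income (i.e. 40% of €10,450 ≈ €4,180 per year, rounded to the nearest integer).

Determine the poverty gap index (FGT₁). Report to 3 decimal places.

Below z: 18×€1,750 (q = 18 of N = 105).
Relative gaps: (4180−1750)/4180 = 0.5813 (×18).
Sum of shortfalls = 10.464115; P₁ averages over all N: 10.464115 / 105 = 0.100.

0.100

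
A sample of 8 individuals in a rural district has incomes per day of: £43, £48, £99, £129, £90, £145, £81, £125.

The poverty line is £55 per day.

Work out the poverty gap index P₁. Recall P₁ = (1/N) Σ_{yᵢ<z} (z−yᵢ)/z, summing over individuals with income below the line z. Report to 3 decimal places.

0.043

Incomes under z: £43, £48 (q = 2 of N = 8).
Gap ratios (z−y)/z: (55−43)/55 = 0.2182; (55−48)/55 = 0.1273.
Sum of shortfalls = 0.345455; P₁ averages over all N: 0.345455 / 8 = 0.043.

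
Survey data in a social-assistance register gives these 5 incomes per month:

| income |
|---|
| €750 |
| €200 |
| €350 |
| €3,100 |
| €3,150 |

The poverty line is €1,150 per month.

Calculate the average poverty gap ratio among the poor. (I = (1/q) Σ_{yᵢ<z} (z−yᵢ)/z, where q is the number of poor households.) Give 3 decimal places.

Incomes under z: €200, €350, €750 (q = 3 of N = 5).
Relative gaps: 0.8261, 0.6957, 0.3478; sum = 1.869565.
I averages over the q = 3 poor units only: 1.869565 / 3 = 0.623.

0.623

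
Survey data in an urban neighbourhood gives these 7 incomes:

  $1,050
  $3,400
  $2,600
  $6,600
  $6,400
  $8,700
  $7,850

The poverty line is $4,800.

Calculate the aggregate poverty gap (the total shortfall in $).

$7,350

Below z: $1,050, $2,600, $3,400 (q = 3 of N = 7).
Individual gaps: 4800−1050 = 3750; 4800−2600 = 2200; 4800−3400 = 1400.
Aggregate gap = $7,350.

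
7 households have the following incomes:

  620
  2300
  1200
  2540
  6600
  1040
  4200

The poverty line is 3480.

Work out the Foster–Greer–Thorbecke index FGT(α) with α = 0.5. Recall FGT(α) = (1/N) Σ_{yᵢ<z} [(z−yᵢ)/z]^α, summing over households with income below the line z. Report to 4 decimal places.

0.5222

Poor units: 620, 1040, 1200, 2300, 2540 (q = 5 of N = 7).
Shortfall ratios: (3480−620)/3480 = 0.8218; (3480−1040)/3480 = 0.7011; (3480−1200)/3480 = 0.6552; (3480−2300)/3480 = 0.3391; (3480−2540)/3480 = 0.2701.
Raised to α = 0.5: 0.90655; 0.83735; 0.80943; 0.58231; 0.51973.
Sum = 3.655359; FGT(0.5) = 3.655359 / 7 = 0.5222.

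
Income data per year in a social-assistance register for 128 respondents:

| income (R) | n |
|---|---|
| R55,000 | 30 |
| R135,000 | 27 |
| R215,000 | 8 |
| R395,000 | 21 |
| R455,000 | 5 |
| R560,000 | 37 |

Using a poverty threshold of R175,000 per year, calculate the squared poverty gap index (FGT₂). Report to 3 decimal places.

Below z: 30×R55,000, 27×R135,000 (q = 57 of N = 128).
Gap ratios (z−y)/z: (175000−55000)/175000 = 0.6857 (×30); (175000−135000)/175000 = 0.2286 (×27).
Squared: 0.4702 (×30); 0.0522 (×27).
Sum = 15.516735; P₂ = 15.516735 / 128 = 0.121.

0.121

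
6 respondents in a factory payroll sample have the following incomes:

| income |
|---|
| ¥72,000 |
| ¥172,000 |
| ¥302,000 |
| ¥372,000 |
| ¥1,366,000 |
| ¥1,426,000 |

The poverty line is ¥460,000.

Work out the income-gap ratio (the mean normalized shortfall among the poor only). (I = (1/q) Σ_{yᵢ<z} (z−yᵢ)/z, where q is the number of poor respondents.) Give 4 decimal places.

Incomes under z: ¥72,000, ¥172,000, ¥302,000, ¥372,000 (q = 4 of N = 6).
Relative gaps: 0.8435, 0.6261, 0.3435, 0.1913; sum = 2.004348.
The income-gap ratio divides by q (the poor only): 2.004348 / 4 = 0.5011.

0.5011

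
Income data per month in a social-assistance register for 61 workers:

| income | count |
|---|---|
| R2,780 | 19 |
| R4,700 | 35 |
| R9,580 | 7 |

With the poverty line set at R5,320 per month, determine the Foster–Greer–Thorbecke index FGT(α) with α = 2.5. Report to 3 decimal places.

Below the line: 19×R2,780, 35×R4,700 (q = 54 of N = 61).
Shortfall ratios: (5320−2780)/5320 = 0.4774 (×19); (5320−4700)/5320 = 0.1165 (×35).
Raised to α = 2.5: 0.15751 (×19); 0.00464 (×35).
Sum = 3.154951; FGT(2.5) = 3.154951 / 61 = 0.052.

0.052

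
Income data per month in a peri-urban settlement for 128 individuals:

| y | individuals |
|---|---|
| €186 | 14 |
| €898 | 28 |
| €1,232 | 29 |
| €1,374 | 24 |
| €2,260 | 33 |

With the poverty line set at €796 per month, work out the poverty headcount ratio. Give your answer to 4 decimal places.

14 of the 128 individuals have income below €796.
H = 14/128 = 0.1094.

0.1094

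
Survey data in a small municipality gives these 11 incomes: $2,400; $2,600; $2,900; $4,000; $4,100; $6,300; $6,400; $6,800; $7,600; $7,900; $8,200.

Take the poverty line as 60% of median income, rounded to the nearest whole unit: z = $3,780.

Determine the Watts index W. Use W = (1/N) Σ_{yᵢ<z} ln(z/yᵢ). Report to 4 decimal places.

0.0994

Poor units: $2,400, $2,600, $2,900 (q = 3 of N = 11).
ln(z/y) terms: ln(3780/2400) = 0.4543; ln(3780/2600) = 0.3742; ln(3780/2900) = 0.2650.
W = 1.093481 / 11 = 0.0994.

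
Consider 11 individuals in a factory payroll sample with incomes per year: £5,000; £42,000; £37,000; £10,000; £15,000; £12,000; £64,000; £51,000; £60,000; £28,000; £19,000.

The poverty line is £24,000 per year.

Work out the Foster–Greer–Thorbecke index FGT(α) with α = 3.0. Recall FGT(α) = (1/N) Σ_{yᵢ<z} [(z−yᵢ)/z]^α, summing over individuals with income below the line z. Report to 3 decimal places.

Incomes under z: £5,000, £10,000, £12,000, £15,000, £19,000 (q = 5 of N = 11).
Relative gaps: (24000−5000)/24000 = 0.7917; (24000−10000)/24000 = 0.5833; (24000−12000)/24000 = 0.5000; (24000−15000)/24000 = 0.3750; (24000−19000)/24000 = 0.2083.
Raised to α = 3.0: 0.49617; 0.19850; 0.12500; 0.05273; 0.00904.
Sum = 0.881438; FGT(3.0) = 0.881438 / 11 = 0.080.

0.080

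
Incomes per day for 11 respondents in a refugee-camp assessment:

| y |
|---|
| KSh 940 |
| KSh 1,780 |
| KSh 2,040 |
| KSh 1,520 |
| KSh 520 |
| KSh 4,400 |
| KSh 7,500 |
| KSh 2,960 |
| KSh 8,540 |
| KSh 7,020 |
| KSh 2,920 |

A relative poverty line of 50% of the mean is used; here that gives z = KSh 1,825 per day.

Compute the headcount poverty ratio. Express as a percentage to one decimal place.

4 of the 11 respondents have income below KSh 1,825.
H = 4/11 = 36.4%.

36.4%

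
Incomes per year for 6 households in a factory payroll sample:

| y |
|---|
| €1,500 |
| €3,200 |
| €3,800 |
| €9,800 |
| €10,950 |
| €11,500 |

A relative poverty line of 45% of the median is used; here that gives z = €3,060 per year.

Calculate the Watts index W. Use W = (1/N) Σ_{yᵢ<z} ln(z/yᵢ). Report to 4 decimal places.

0.1188

Poor units: €1,500 (q = 1 of N = 6).
ln(z/y) terms: ln(3060/1500) = 0.7129.
W = 0.712950 / 6 = 0.1188.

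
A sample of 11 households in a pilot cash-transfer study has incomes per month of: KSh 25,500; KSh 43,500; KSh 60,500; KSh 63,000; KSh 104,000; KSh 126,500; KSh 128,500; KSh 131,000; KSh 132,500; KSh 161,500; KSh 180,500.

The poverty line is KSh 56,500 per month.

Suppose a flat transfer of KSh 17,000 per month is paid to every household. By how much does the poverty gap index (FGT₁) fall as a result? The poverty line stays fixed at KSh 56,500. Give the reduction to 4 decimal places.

Before: below the line — KSh 25,500, KSh 43,500; poverty gap index (FGT₁) = 0.070796.
After the KSh 17,000 transfer: below the line — KSh 42,500; poverty gap index (FGT₁) = 0.022526.
Reduction = 0.070796 − 0.022526 = 0.0483.

0.0483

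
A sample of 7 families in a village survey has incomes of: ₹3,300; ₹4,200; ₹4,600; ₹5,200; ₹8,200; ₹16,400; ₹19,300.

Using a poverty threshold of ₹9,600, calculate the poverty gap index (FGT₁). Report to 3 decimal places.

0.335

Poor units: ₹3,300, ₹4,200, ₹4,600, ₹5,200, ₹8,200 (q = 5 of N = 7).
Gap ratios (z−y)/z: (9600−3300)/9600 = 0.6562; (9600−4200)/9600 = 0.5625; (9600−4600)/9600 = 0.5208; (9600−5200)/9600 = 0.4583; (9600−8200)/9600 = 0.1458.
Σ = 2.343750. Dividing by the full population N = 7 gives P₁ = 0.335.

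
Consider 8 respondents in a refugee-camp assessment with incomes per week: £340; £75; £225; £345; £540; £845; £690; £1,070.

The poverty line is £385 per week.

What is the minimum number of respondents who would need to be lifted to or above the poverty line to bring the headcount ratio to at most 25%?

2

Currently q = 4 of N = 8 are below the line (H = 0.500).
A headcount ratio of at most 25% allows at most ⌊0.25 × 8⌋ = 2 poor respondents.
So at least 4 − 2 = 2 must be lifted.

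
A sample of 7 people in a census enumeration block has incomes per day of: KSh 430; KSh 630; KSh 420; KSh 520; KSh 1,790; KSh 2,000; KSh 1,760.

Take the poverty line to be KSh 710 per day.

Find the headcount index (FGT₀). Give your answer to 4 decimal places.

0.5714

4 of the 7 people have income below KSh 710.
H = 4/7 = 0.5714.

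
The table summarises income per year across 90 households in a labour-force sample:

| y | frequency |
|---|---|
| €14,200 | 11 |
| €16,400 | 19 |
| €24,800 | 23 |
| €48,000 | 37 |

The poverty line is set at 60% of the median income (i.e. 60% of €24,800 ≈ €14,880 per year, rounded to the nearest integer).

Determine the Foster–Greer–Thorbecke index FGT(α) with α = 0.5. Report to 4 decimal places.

Below the line: 11×€14,200 (q = 11 of N = 90).
Normalized shortfalls: (14880−14200)/14880 = 0.0457 (×11).
Raised to α = 0.5: 0.21377 (×11).
Sum = 2.351504; FGT(0.5) = 2.351504 / 90 = 0.0261.

0.0261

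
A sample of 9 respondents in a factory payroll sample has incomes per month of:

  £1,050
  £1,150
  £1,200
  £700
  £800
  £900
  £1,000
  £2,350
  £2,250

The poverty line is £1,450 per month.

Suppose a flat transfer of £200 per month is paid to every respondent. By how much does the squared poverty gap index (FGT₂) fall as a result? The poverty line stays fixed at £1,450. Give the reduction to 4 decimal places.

0.0560

Before: below the line — £700, £800, £900, £1,000, £1,050, £1,150, £1,200; squared poverty gap index (FGT₂) = 0.095257.
After the £200 transfer: below the line — £900, £1,000, £1,100, £1,200, £1,250, £1,350, £1,400; squared poverty gap index (FGT₂) = 0.039239.
Reduction = 0.095257 − 0.039239 = 0.0560.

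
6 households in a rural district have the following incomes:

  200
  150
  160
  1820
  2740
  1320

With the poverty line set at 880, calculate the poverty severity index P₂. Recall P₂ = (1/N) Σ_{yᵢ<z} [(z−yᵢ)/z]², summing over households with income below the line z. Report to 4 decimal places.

0.3258

Poor units: 150, 160, 200 (q = 3 of N = 6).
Gap ratios (z−y)/z: (880−150)/880 = 0.8295; (880−160)/880 = 0.8182; (880−200)/880 = 0.7727.
Squared: 0.6881; 0.6694; 0.5971.
Sum = 1.954675; P₂ = 1.954675 / 6 = 0.3258.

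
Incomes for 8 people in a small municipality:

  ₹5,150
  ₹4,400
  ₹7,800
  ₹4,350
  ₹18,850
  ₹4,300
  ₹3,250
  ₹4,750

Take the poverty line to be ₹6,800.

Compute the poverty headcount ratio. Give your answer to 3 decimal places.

0.750

6 of the 8 people have income below ₹6,800.
H = 6/8 = 0.750.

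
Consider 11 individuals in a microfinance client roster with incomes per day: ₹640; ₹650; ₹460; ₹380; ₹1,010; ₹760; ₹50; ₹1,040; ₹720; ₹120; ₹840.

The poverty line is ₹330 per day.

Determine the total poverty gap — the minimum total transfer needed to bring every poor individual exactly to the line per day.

₹490

Incomes under z: ₹50, ₹120 (q = 2 of N = 11).
Individual gaps: 330−50 = 280; 330−120 = 210.
Aggregate gap = ₹490.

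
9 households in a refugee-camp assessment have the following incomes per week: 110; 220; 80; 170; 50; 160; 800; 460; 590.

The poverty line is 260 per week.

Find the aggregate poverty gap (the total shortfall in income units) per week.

770

Below z: 50, 80, 110, 160, 170, 220 (q = 6 of N = 9).
Individual gaps: 260−50 = 210; 260−80 = 180; 260−110 = 150; 260−160 = 100; 260−170 = 90; 260−220 = 40.
Aggregate gap = 770.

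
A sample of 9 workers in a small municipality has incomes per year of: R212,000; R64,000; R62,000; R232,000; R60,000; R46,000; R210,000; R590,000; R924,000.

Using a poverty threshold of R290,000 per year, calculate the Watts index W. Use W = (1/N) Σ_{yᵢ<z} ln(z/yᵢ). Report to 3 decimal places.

0.814

Incomes under z: R46,000, R60,000, R62,000, R64,000, R210,000, R212,000, R232,000 (q = 7 of N = 9).
Log shortfalls: ln(290000/46000) = 1.8412; ln(290000/60000) = 1.5755; ln(290000/62000) = 1.5427; ln(290000/64000) = 1.5110; ln(290000/210000) = 0.3228; ln(290000/212000) = 0.3133; ln(290000/232000) = 0.2231.
W = 7.329732 / 9 = 0.814.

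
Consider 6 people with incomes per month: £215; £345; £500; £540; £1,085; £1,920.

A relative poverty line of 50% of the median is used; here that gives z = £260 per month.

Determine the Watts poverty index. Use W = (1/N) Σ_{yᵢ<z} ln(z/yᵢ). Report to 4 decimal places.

0.0317

Below the line: £215 (q = 1 of N = 6).
Log shortfalls: ln(260/215) = 0.1900.
W = 0.190044 / 6 = 0.0317.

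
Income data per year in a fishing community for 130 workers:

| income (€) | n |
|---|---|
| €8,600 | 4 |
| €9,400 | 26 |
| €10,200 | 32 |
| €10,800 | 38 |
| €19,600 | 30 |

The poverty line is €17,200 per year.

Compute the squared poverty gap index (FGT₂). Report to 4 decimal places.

Below z: 4×€8,600, 26×€9,400, 32×€10,200, 38×€10,800 (q = 100 of N = 130).
Normalized shortfalls: (17200−8600)/17200 = 0.5000 (×4); (17200−9400)/17200 = 0.4535 (×26); (17200−10200)/17200 = 0.4070 (×32); (17200−10800)/17200 = 0.3721 (×38).
Squared: 0.2500 (×4); 0.2057 (×26); 0.1656 (×32); 0.1385 (×38).
Sum = 16.908329; P₂ = 16.908329 / 130 = 0.1301.

0.1301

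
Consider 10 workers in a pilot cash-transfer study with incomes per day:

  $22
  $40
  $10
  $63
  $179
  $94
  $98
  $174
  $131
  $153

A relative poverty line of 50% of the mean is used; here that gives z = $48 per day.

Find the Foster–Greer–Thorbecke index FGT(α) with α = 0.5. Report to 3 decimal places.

0.203

Below z: $10, $22, $40 (q = 3 of N = 10).
Gap ratios (z−y)/z: (48−10)/48 = 0.7917; (48−22)/48 = 0.5417; (48−40)/48 = 0.1667.
Raised to α = 0.5: 0.88976; 0.73598; 0.40825.
Sum = 2.033985; FGT(0.5) = 2.033985 / 10 = 0.203.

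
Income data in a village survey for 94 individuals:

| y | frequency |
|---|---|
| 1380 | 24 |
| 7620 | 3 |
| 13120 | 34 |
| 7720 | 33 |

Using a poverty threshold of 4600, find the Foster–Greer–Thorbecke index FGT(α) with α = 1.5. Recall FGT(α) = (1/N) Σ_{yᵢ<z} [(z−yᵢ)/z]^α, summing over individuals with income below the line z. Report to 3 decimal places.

0.150

Incomes under z: 24×1380 (q = 24 of N = 94).
Relative gaps: (4600−1380)/4600 = 0.7000 (×24).
Raised to α = 1.5: 0.58566 (×24).
Sum = 14.055888; FGT(1.5) = 14.055888 / 94 = 0.150.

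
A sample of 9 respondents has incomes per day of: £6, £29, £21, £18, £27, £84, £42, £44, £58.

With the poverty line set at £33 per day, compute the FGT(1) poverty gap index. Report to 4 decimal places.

Incomes under z: £6, £18, £21, £27, £29 (q = 5 of N = 9).
Relative gaps: (33−6)/33 = 0.8182; (33−18)/33 = 0.4545; (33−21)/33 = 0.3636; (33−27)/33 = 0.1818; (33−29)/33 = 0.1212.
Σ = 1.939394. Dividing by the full population N = 9 gives P₁ = 0.2155.

0.2155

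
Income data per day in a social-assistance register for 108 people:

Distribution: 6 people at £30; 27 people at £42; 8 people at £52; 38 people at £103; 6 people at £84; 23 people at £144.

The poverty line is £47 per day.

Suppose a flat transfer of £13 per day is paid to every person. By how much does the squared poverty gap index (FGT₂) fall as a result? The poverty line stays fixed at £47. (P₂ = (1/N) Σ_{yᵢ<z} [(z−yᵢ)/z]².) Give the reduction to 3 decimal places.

Before: below the line — 6×£30, 27×£42; squared poverty gap index (FGT₂) = 0.01010.
After the £13 transfer: below the line — 6×£43; squared poverty gap index (FGT₂) = 0.00040.
Reduction = 0.01010 − 0.00040 = 0.010.

0.010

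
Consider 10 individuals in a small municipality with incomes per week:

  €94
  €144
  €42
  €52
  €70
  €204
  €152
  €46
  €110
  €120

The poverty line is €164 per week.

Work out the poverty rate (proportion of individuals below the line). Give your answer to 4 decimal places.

0.9000

9 of the 10 individuals have income below €164.
H = 9/10 = 0.9000.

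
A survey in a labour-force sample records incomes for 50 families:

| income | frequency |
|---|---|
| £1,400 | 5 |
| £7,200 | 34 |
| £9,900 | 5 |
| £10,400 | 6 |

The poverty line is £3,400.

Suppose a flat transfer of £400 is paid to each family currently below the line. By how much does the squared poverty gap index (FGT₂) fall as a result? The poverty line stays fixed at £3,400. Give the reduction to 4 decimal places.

0.0125

Before: below the line — 5×£1,400; squared poverty gap index (FGT₂) = 0.034602.
After the £400 transfer: below the line — 5×£1,800; squared poverty gap index (FGT₂) = 0.022145.
Reduction = 0.034602 − 0.022145 = 0.0125.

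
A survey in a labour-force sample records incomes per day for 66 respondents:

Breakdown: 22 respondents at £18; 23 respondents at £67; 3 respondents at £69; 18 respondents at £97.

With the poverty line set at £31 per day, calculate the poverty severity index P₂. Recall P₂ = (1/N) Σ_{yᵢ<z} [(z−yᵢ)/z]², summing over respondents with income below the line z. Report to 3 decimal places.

0.059

Poor units: 22×£18 (q = 22 of N = 66).
Shortfall ratios: (31−18)/31 = 0.4194 (×22).
Squared: 0.1759 (×22).
Sum = 3.868887; P₂ = 3.868887 / 66 = 0.059.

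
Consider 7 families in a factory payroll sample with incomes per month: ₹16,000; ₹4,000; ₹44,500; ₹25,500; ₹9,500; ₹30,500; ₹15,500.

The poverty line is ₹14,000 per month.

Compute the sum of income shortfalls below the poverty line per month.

Below the line: ₹4,000, ₹9,500 (q = 2 of N = 7).
Individual gaps: 14000−4000 = 10000; 14000−9500 = 4500.
Aggregate gap = ₹14,500.

₹14,500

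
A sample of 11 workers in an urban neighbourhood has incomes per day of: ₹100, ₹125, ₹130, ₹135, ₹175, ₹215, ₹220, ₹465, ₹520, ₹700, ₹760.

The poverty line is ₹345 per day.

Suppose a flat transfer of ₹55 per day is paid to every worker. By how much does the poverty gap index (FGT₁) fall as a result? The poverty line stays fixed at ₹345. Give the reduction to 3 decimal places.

Before: below the line — ₹100, ₹125, ₹130, ₹135, ₹175, ₹215, ₹220; poverty gap index (FGT₁) = 0.34651.
After the ₹55 transfer: below the line — ₹155, ₹180, ₹185, ₹190, ₹230, ₹270, ₹275; poverty gap index (FGT₁) = 0.24506.
Reduction = 0.34651 − 0.24506 = 0.101.

0.101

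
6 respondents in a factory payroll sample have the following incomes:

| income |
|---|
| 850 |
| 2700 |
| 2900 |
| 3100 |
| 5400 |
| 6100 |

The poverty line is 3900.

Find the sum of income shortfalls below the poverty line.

6050

Incomes under z: 850, 2700, 2900, 3100 (q = 4 of N = 6).
Individual gaps: 3900−850 = 3050; 3900−2700 = 1200; 3900−2900 = 1000; 3900−3100 = 800.
Aggregate gap = 6050.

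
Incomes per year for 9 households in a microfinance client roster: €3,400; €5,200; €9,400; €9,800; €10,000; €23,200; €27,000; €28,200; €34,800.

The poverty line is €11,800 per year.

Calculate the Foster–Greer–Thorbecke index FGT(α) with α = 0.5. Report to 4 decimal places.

0.3161

Poor units: €3,400, €5,200, €9,400, €9,800, €10,000 (q = 5 of N = 9).
Gap ratios (z−y)/z: (11800−3400)/11800 = 0.7119; (11800−5200)/11800 = 0.5593; (11800−9400)/11800 = 0.2034; (11800−9800)/11800 = 0.1695; (11800−10000)/11800 = 0.1525.
Raised to α = 0.5: 0.84372; 0.74788; 0.45099; 0.41169; 0.39057.
Sum = 2.844847; FGT(0.5) = 2.844847 / 9 = 0.3161.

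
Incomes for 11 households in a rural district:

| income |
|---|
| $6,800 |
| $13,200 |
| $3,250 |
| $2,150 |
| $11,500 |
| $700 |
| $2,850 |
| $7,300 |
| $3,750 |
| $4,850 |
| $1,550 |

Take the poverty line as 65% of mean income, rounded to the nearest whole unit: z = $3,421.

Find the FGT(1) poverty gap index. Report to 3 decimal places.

Poor units: $700, $1,550, $2,150, $2,850, $3,250 (q = 5 of N = 11).
Shortfall ratios: (3421−700)/3421 = 0.7954; (3421−1550)/3421 = 0.5469; (3421−2150)/3421 = 0.3715; (3421−2850)/3421 = 0.1669; (3421−3250)/3421 = 0.0500.
Sum of shortfalls = 1.930722; P₁ averages over all N: 1.930722 / 11 = 0.176.

0.176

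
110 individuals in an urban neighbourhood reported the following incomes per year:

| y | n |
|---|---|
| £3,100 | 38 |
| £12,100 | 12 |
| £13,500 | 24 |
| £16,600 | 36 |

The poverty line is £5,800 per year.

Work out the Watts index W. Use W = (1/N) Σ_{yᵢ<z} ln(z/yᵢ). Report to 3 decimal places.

Incomes under z: 38×£3,100 (q = 38 of N = 110).
ln(z/y) terms: ln(5800/3100) = 0.6265 (×38).
W = 23.805321 / 110 = 0.216.

0.216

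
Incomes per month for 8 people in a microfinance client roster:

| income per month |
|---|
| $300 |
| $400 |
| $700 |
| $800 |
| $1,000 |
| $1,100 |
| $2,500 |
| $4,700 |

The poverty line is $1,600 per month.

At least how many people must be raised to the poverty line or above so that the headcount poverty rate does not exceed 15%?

5

Currently q = 6 of N = 8 are below the line (H = 0.750).
A headcount ratio of at most 15% allows at most ⌊0.15 × 8⌋ = 1 poor people.
So at least 6 − 1 = 5 must be lifted.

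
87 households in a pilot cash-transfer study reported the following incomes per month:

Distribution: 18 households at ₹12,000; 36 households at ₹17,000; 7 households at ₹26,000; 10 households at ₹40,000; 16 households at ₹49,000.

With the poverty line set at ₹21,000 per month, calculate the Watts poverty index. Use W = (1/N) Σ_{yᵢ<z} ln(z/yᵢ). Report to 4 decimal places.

0.2032

Below z: 18×₹12,000, 36×₹17,000 (q = 54 of N = 87).
ln(z/y) terms: ln(21000/12000) = 0.5596 (×18); ln(21000/17000) = 0.2113 (×36).
W = 17.680212 / 87 = 0.2032.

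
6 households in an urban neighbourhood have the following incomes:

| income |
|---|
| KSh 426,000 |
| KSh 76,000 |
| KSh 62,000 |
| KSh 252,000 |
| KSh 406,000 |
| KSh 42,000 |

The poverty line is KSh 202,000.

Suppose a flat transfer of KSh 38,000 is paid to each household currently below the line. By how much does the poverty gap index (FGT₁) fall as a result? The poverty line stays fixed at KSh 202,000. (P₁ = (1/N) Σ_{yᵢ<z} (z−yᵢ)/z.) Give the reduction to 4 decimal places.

0.0941

Before: below the line — KSh 42,000, KSh 62,000, KSh 76,000; poverty gap index (FGT₁) = 0.351485.
After the KSh 38,000 transfer: below the line — KSh 80,000, KSh 100,000, KSh 114,000; poverty gap index (FGT₁) = 0.257426.
Reduction = 0.351485 − 0.257426 = 0.0941.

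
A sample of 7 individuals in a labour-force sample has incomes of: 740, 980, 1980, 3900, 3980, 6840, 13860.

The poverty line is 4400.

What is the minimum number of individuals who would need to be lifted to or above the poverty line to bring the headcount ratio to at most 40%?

3

Currently q = 5 of N = 7 are below the line (H = 0.714).
A headcount ratio of at most 40% allows at most ⌊0.40 × 7⌋ = 2 poor individuals.
So at least 5 − 2 = 3 must be lifted.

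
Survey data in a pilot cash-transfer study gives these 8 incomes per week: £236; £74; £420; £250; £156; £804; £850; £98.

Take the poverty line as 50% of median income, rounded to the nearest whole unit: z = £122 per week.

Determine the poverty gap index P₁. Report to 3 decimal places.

Poor units: £74, £98 (q = 2 of N = 8).
Relative gaps: (122−74)/122 = 0.3934; (122−98)/122 = 0.1967.
Sum of shortfalls = 0.590164; P₁ averages over all N: 0.590164 / 8 = 0.074.

0.074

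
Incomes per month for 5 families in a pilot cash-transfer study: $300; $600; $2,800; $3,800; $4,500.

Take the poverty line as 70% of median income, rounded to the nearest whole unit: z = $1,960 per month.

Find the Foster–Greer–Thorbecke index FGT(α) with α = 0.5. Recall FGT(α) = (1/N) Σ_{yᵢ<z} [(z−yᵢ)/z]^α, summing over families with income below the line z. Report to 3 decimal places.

Poor units: $300, $600 (q = 2 of N = 5).
Gap ratios (z−y)/z: (1960−300)/1960 = 0.8469; (1960−600)/1960 = 0.6939.
Raised to α = 0.5: 0.92029; 0.83299.
Sum = 1.753286; FGT(0.5) = 1.753286 / 5 = 0.351.

0.351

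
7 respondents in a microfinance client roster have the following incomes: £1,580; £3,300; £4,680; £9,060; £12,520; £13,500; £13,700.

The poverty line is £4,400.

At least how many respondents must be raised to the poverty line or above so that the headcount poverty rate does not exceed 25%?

1

Currently q = 2 of N = 7 are below the line (H = 0.286).
A headcount ratio of at most 25% allows at most ⌊0.25 × 7⌋ = 1 poor respondents.
So at least 2 − 1 = 1 must be lifted.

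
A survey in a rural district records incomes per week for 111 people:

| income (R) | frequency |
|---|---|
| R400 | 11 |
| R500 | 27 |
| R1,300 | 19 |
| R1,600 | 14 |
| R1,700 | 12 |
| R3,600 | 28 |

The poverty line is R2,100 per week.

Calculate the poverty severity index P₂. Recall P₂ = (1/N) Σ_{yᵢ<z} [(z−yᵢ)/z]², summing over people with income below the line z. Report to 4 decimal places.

Poor units: 11×R400, 27×R500, 19×R1,300, 14×R1,600, 12×R1,700 (q = 83 of N = 111).
Shortfall ratios: (2100−400)/2100 = 0.8095 (×11); (2100−500)/2100 = 0.7619 (×27); (2100−1300)/2100 = 0.3810 (×19); (2100−1600)/2100 = 0.2381 (×14); (2100−1700)/2100 = 0.1905 (×12).
Squared: 0.6553 (×11); 0.5805 (×27); 0.1451 (×19); 0.0567 (×14); 0.0363 (×12).
Sum = 26.868481; P₂ = 26.868481 / 111 = 0.2421.

0.2421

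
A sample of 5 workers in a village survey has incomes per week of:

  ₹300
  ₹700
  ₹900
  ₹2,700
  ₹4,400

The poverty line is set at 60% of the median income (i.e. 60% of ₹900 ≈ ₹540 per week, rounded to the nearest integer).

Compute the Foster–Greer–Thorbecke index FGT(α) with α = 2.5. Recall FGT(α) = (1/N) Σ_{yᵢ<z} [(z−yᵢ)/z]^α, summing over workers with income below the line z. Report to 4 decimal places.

Poor units: ₹300 (q = 1 of N = 5).
Shortfall ratios: (540−300)/540 = 0.4444.
Raised to α = 2.5: 0.13169.
Sum = 0.131687; FGT(2.5) = 0.131687 / 5 = 0.0263.

0.0263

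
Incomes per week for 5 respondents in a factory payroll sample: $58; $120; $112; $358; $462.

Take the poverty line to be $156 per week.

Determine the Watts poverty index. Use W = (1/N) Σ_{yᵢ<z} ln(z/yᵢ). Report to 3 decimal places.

0.317

Below the line: $58, $112, $120 (q = 3 of N = 5).
Log shortfalls: ln(156/58) = 0.9894; ln(156/112) = 0.3314; ln(156/120) = 0.2624.
W = 1.583134 / 5 = 0.317.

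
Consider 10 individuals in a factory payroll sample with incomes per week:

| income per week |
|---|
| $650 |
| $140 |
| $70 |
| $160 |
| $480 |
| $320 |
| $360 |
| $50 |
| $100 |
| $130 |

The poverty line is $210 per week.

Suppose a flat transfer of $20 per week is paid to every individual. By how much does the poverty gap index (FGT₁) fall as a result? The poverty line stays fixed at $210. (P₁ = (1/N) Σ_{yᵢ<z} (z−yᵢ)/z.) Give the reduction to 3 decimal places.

0.057

Before: below the line — $50, $70, $100, $130, $140, $160; poverty gap index (FGT₁) = 0.29048.
After the $20 transfer: below the line — $70, $90, $120, $150, $160, $180; poverty gap index (FGT₁) = 0.23333.
Reduction = 0.29048 − 0.23333 = 0.057.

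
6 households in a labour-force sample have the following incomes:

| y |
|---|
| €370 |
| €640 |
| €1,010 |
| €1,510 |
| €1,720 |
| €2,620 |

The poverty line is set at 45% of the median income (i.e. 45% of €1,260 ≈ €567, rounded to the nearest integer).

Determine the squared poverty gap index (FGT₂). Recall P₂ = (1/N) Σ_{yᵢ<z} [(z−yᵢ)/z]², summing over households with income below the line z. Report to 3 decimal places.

0.020

Below the line: €370 (q = 1 of N = 6).
Relative gaps: (567−370)/567 = 0.3474.
Squared: 0.1207.
Sum = 0.120716; P₂ = 0.120716 / 6 = 0.020.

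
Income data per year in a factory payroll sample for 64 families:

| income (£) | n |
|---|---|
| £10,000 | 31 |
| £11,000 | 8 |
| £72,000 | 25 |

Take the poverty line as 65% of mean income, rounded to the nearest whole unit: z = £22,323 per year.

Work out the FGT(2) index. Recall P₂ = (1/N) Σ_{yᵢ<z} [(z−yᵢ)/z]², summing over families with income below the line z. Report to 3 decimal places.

Below the line: 31×£10,000, 8×£11,000 (q = 39 of N = 64).
Relative gaps: (22323−10000)/22323 = 0.5520 (×31); (22323−11000)/22323 = 0.5072 (×8).
Squared: 0.3047 (×31); 0.2573 (×8).
Sum = 11.505200; P₂ = 11.505200 / 64 = 0.180.

0.180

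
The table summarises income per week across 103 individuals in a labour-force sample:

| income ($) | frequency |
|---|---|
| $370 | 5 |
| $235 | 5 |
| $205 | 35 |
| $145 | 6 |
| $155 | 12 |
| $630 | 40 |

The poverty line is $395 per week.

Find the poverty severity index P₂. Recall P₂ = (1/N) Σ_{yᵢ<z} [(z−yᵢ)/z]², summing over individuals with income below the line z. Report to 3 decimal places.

0.153

Below z: 6×$145, 12×$155, 35×$205, 5×$235, 5×$370 (q = 63 of N = 103).
Relative gaps: (395−145)/395 = 0.6329 (×6); (395−155)/395 = 0.6076 (×12); (395−205)/395 = 0.4810 (×35); (395−235)/395 = 0.4051 (×5); (395−370)/395 = 0.0633 (×5).
Squared: 0.4006 (×6); 0.3692 (×12); 0.2314 (×35); 0.1641 (×5); 0.0040 (×5).
Sum = 15.771992; P₂ = 15.771992 / 103 = 0.153.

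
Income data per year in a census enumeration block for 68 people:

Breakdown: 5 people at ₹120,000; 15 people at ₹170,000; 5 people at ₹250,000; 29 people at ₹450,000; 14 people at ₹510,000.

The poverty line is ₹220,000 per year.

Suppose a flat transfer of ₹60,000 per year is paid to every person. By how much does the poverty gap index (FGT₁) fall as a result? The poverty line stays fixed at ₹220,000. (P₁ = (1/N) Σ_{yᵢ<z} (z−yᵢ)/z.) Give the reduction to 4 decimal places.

Before: below the line — 5×₹120,000, 15×₹170,000; poverty gap index (FGT₁) = 0.083556.
After the ₹60,000 transfer: below the line — 5×₹180,000; poverty gap index (FGT₁) = 0.013369.
Reduction = 0.083556 − 0.013369 = 0.0702.

0.0702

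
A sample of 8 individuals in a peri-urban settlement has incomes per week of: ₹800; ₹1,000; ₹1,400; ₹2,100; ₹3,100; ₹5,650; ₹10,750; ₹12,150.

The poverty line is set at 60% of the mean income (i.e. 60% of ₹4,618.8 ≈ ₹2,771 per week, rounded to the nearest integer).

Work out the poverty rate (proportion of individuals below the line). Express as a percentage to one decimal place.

4 of the 8 individuals have income below ₹2,771.
H = 4/8 = 50.0%.

50.0%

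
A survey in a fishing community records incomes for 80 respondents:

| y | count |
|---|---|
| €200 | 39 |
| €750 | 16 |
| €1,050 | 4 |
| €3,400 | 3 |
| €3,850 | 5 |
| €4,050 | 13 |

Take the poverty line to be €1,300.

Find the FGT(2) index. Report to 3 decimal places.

Poor units: 39×€200, 16×€750, 4×€1,050 (q = 59 of N = 80).
Normalized shortfalls: (1300−200)/1300 = 0.8462 (×39); (1300−750)/1300 = 0.4231 (×16); (1300−1050)/1300 = 0.1923 (×4).
Squared: 0.7160 (×39); 0.1790 (×16); 0.0370 (×4).
Sum = 30.934911; P₂ = 30.934911 / 80 = 0.387.

0.387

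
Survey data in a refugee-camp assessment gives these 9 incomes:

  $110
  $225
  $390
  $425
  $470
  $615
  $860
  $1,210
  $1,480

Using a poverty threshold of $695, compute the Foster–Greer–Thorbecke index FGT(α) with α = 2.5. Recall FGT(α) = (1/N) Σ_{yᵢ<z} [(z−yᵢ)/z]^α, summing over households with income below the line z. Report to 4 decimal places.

Below the line: $110, $225, $390, $425, $470, $615 (q = 6 of N = 9).
Shortfall ratios: (695−110)/695 = 0.8417; (695−225)/695 = 0.6763; (695−390)/695 = 0.4388; (695−425)/695 = 0.3885; (695−470)/695 = 0.3237; (695−615)/695 = 0.1151.
Raised to α = 2.5: 0.65002; 0.37608; 0.12758; 0.09407; 0.05963; 0.00450.
Sum = 1.311884; FGT(2.5) = 1.311884 / 9 = 0.1458.

0.1458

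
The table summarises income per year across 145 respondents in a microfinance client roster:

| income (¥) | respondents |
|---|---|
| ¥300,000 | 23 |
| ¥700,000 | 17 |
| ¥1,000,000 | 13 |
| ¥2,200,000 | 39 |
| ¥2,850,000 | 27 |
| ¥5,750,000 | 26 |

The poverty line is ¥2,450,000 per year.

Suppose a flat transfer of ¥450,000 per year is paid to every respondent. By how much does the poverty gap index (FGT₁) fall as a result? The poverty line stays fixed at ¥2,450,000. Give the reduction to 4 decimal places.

0.0946

Before: below the line — 23×¥300,000, 17×¥700,000, 13×¥1,000,000, 39×¥2,200,000; poverty gap index (FGT₁) = 0.303448.
After the ¥450,000 transfer: below the line — 23×¥750,000, 17×¥1,150,000, 13×¥1,450,000; poverty gap index (FGT₁) = 0.208867.
Reduction = 0.303448 − 0.208867 = 0.0946.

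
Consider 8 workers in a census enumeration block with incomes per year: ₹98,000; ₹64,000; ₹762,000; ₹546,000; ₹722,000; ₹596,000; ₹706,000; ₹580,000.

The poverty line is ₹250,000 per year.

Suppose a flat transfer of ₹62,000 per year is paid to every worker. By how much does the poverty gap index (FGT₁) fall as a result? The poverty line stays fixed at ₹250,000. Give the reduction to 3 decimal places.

Before: below the line — ₹64,000, ₹98,000; poverty gap index (FGT₁) = 0.16900.
After the ₹62,000 transfer: below the line — ₹126,000, ₹160,000; poverty gap index (FGT₁) = 0.10700.
Reduction = 0.16900 − 0.10700 = 0.062.

0.062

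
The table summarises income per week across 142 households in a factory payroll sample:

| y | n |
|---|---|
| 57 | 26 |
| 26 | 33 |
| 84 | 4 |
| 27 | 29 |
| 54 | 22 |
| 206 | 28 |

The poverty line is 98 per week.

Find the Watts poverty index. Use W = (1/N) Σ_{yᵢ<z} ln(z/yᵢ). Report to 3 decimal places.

0.768

Below the line: 33×26, 29×27, 22×54, 26×57, 4×84 (q = 114 of N = 142).
ln(z/y) terms: ln(98/26) = 1.3269 (×33); ln(98/27) = 1.2891 (×29); ln(98/54) = 0.5960 (×22); ln(98/57) = 0.5419 (×26); ln(98/84) = 0.1542 (×4).
W = 108.989589 / 142 = 0.768.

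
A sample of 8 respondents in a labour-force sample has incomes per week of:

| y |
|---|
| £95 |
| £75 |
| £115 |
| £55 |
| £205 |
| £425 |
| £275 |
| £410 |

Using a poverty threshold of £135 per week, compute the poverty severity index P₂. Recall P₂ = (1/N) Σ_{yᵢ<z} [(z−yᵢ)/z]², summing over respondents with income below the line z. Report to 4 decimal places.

Below the line: £55, £75, £95, £115 (q = 4 of N = 8).
Gap ratios (z−y)/z: (135−55)/135 = 0.5926; (135−75)/135 = 0.4444; (135−95)/135 = 0.2963; (135−115)/135 = 0.1481.
Squared: 0.3512; 0.1975; 0.0878; 0.0219.
Sum = 0.658436; P₂ = 0.658436 / 8 = 0.0823.

0.0823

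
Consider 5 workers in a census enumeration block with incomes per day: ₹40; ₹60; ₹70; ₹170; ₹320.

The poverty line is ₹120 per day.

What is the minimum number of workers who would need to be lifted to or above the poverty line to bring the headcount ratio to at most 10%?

3

Currently q = 3 of N = 5 are below the line (H = 0.600).
A headcount ratio of at most 10% allows at most ⌊0.10 × 5⌋ = 0 poor workers.
So at least 3 − 0 = 3 must be lifted.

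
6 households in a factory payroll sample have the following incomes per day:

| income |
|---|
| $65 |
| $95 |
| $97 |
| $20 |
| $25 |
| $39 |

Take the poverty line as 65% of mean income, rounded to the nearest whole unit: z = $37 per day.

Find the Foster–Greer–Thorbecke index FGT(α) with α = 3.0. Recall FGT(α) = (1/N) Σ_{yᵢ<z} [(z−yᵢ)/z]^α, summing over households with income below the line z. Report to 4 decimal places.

Incomes under z: $20, $25 (q = 2 of N = 6).
Relative gaps: (37−20)/37 = 0.4595; (37−25)/37 = 0.3243.
Raised to α = 3.0: 0.09699; 0.03411.
Sum = 0.131108; FGT(3.0) = 0.131108 / 6 = 0.0219.

0.0219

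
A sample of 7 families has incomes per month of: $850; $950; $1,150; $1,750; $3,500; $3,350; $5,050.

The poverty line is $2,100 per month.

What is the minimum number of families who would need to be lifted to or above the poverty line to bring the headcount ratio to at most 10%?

4

4 of the 7 families are poor, so H = 4/7 = 0.571.
A headcount ratio of at most 10% allows at most ⌊0.10 × 7⌋ = 0 poor families.
So at least 4 − 0 = 4 must be lifted.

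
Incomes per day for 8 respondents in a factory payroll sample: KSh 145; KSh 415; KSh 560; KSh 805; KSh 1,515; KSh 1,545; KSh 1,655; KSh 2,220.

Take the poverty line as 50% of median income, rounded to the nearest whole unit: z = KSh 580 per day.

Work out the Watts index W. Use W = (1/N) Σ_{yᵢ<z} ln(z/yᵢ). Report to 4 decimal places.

0.2195

Incomes under z: KSh 145, KSh 415, KSh 560 (q = 3 of N = 8).
ln(z/y) terms: ln(580/145) = 1.3863; ln(580/415) = 0.3347; ln(580/560) = 0.0351.
W = 1.756135 / 8 = 0.2195.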